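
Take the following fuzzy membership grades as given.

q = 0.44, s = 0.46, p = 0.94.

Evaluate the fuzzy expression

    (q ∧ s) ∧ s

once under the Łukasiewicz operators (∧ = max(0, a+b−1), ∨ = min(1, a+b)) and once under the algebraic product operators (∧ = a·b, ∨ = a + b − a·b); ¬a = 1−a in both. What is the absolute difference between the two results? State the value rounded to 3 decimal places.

Under Łukasiewicz:
  q ∧ s = max(0, a+b−1) on (0.44, 0.46) = 0.00
  (q ∧ s) ∧ s = max(0, a+b−1) on (0.00, 0.46) = 0.00
  → value = 0.0000
Under algebraic product:
  q ∧ s = a·b on (0.4400, 0.4600) = 0.2024
  (q ∧ s) ∧ s = a·b on (0.2024, 0.4600) = 0.0931
  → value = 0.0931
|0.0000 − 0.0931| = 0.093

0.093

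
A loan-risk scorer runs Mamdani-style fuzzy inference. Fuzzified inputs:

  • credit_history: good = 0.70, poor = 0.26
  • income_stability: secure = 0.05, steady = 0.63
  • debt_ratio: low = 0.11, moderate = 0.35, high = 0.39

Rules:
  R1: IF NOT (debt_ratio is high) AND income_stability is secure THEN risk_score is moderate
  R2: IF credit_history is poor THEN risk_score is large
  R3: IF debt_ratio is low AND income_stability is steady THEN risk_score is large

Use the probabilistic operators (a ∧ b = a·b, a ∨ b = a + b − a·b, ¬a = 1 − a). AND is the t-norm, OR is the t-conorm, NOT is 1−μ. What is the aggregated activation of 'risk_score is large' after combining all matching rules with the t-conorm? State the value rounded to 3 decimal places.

0.311

R1: ¬high=1−0.39=0.61, secure=0.05; AND[a·b] → w = 0.0305
R2: poor=0.26 → w = 0.2600
R3: low=0.11, steady=0.63; AND[a·b] → w = 0.0693
Rules with consequent 'large': {R2, R3} → strengths 0.2600, 0.0693
Aggregate via t-conorm [a + b − a·b]: 0.3113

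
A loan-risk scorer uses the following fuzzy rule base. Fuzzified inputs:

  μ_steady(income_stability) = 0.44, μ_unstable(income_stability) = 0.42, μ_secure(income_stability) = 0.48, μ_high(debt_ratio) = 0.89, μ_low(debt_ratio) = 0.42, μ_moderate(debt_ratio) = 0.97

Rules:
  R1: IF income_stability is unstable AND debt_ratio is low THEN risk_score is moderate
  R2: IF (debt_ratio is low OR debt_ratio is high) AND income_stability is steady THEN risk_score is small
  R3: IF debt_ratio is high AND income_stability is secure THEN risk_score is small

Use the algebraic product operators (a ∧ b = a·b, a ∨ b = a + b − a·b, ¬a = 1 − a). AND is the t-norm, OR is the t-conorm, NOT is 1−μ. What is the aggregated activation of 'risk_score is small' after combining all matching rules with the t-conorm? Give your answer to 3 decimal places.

R1: unstable=0.42, low=0.42; AND[a·b] → w = 0.1764
R2: (low=0.42 OR high=0.89) = 0.9362; AND[a·b] with steady=0.44 → w = 0.4119
R3: high=0.89, secure=0.48; AND[a·b] → w = 0.4272
Rules with consequent 'small': {R2, R3} → strengths 0.4119, 0.4272
Aggregate via t-conorm [a + b − a·b]: 0.6632

0.663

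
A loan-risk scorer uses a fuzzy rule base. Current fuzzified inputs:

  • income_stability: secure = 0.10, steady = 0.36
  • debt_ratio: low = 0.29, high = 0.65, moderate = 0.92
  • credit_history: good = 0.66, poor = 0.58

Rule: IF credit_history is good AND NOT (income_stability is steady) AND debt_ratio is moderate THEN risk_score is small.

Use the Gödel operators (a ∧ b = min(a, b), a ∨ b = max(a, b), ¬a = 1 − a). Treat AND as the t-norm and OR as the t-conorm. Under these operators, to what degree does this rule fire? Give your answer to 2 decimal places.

0.64

firing strength: good=0.66, ¬steady=1−0.36=0.64, moderate=0.92; AND[min(a, b)] → w = 0.64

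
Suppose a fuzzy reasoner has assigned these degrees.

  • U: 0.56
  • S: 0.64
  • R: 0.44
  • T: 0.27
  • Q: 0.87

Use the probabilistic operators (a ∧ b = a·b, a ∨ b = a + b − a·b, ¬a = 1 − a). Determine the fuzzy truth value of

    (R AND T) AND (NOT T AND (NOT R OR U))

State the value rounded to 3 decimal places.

0.070

R AND T = a·b on (0.4400, 0.2700) = 0.1188
NOT T = 1 − 0.2700 = 0.7300
NOT R = 1 − 0.4400 = 0.5600
NOT R OR U = a + b − a·b on (0.5600, 0.5600) = 0.8064
NOT T AND (NOT R OR U) = a·b on (0.7300, 0.8064) = 0.5887
(R AND T) AND (NOT T AND (NOT R OR U)) = a·b on (0.1188, 0.5887) = 0.0699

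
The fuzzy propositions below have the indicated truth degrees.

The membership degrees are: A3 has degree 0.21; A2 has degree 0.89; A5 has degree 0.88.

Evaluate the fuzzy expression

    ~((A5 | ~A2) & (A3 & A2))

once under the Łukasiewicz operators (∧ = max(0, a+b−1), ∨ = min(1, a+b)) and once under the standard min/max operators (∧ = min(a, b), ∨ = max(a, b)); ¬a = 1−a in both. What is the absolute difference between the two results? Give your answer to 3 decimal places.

Under Łukasiewicz:
  ~A2 = 1 − 0.89 = 0.11
  A5 | ~A2 = min(1, a+b) on (0.88, 0.11) = 0.99
  A3 & A2 = max(0, a+b−1) on (0.21, 0.89) = 0.10
  (A5 | ~A2) & (A3 & A2) = max(0, a+b−1) on (0.99, 0.10) = 0.09
  ~((A5 | ~A2) & (A3 & A2)) = 1 − 0.09 = 0.91
  → value = 0.9100
Under standard min/max:
  ~A2 = 1 − 0.89 = 0.11
  A5 | ~A2 = max(a, b) on (0.88, 0.11) = 0.88
  A3 & A2 = min(a, b) on (0.21, 0.89) = 0.21
  (A5 | ~A2) & (A3 & A2) = min(a, b) on (0.88, 0.21) = 0.21
  ~((A5 | ~A2) & (A3 & A2)) = 1 − 0.21 = 0.79
  → value = 0.7900
|0.9100 − 0.7900| = 0.120

0.120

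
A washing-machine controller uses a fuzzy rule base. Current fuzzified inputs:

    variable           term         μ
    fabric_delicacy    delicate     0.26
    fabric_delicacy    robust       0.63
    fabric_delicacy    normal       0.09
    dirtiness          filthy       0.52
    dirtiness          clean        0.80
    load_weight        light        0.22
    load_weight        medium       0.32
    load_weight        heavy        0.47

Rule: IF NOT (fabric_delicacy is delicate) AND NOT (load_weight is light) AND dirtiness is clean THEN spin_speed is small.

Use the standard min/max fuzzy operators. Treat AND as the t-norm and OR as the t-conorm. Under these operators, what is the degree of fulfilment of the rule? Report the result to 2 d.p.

firing strength: ¬delicate=1−0.26=0.74, ¬light=1−0.22=0.78, clean=0.80; AND[min(a, b)] → w = 0.74

0.74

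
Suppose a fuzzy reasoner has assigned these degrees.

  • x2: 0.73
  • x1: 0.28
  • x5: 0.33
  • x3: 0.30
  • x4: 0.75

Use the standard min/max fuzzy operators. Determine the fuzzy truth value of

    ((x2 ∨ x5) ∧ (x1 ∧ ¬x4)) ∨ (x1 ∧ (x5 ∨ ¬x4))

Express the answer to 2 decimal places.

0.28

x2 ∨ x5 = max(a, b) on (0.73, 0.33) = 0.73
¬x4 = 1 − 0.75 = 0.25
x1 ∧ ¬x4 = min(a, b) on (0.28, 0.25) = 0.25
(x2 ∨ x5) ∧ (x1 ∧ ¬x4) = min(a, b) on (0.73, 0.25) = 0.25
¬x4 = 1 − 0.75 = 0.25
x5 ∨ ¬x4 = max(a, b) on (0.33, 0.25) = 0.33
x1 ∧ (x5 ∨ ¬x4) = min(a, b) on (0.28, 0.33) = 0.28
((x2 ∨ x5) ∧ (x1 ∧ ¬x4)) ∨ (x1 ∧ (x5 ∨ ¬x4)) = max(a, b) on (0.25, 0.28) = 0.28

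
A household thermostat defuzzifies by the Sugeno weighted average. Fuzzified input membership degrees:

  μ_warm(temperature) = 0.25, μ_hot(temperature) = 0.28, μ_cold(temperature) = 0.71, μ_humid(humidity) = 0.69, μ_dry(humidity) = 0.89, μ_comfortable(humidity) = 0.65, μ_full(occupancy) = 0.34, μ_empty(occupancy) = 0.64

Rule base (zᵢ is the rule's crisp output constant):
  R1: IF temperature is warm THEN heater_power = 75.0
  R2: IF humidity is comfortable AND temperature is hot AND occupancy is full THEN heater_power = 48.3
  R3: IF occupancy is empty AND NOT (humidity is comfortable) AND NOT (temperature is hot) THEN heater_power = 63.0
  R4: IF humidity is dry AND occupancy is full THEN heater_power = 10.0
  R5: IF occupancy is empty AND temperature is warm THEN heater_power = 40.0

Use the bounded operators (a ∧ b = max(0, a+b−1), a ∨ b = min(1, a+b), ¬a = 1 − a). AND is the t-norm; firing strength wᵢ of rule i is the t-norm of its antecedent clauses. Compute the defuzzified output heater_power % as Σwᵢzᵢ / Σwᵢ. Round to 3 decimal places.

43.854

R1 (z=75.0): warm=0.25 → w = 0.25
R2 (z=48.3): comfortable=0.65, hot=0.28, full=0.34; AND[max(0, a+b−1)] → w = 0.00
R3 (z=63.0): empty=0.64, ¬comfortable=1−0.65=0.35, ¬hot=1−0.28=0.72; AND[max(0, a+b−1)] → w = 0.00
R4 (z=10.0): dry=0.89, full=0.34; AND[max(0, a+b−1)] → w = 0.23
R5 (z=40.0): empty=0.64, warm=0.25; AND[max(0, a+b−1)] → w = 0.00
Weighted average = (0.25·75.0 + 0.00·48.3 + 0.00·63.0 + 0.23·10.0 + 0.00·40.0) / (0.25 + 0.00 + 0.00 + 0.23 + 0.00)
  = 21.0500 / 0.4800 = 43.854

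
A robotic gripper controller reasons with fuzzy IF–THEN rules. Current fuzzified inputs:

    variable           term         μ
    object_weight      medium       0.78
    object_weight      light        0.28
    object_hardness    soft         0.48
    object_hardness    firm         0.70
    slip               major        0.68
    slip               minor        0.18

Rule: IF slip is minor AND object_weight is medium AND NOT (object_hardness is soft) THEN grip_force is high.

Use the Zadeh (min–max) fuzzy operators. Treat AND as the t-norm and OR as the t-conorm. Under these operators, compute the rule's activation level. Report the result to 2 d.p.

0.18

firing strength: minor=0.18, medium=0.78, ¬soft=1−0.48=0.52; AND[min(a, b)] → w = 0.18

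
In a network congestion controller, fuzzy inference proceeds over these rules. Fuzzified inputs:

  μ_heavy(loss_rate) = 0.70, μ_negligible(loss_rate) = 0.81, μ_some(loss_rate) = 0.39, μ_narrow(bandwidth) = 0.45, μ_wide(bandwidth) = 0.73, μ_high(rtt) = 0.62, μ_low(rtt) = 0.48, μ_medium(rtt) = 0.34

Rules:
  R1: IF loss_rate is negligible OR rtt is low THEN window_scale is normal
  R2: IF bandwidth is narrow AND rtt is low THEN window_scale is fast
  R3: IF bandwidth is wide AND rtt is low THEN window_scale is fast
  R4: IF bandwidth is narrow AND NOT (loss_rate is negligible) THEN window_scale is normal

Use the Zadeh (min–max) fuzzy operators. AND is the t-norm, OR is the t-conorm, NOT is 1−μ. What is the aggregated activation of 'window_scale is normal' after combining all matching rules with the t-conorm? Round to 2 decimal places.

R1: negligible=0.81, low=0.48; OR[max(a, b)] → w = 0.81
R2: narrow=0.45, low=0.48; AND[min(a, b)] → w = 0.45
R3: wide=0.73, low=0.48; AND[min(a, b)] → w = 0.48
R4: narrow=0.45, ¬negligible=1−0.81=0.19; AND[min(a, b)] → w = 0.19
Rules with consequent 'normal': {R1, R4} → strengths 0.81, 0.19
Aggregate via t-conorm [max(a, b)]: 0.81

0.81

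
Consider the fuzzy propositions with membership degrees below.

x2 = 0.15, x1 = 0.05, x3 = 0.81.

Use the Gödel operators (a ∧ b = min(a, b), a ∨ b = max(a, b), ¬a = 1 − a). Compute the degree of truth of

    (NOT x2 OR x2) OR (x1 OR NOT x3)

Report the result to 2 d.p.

NOT x2 = 1 − 0.15 = 0.85
NOT x2 OR x2 = max(a, b) on (0.85, 0.15) = 0.85
NOT x3 = 1 − 0.81 = 0.19
x1 OR NOT x3 = max(a, b) on (0.05, 0.19) = 0.19
(NOT x2 OR x2) OR (x1 OR NOT x3) = max(a, b) on (0.85, 0.19) = 0.85

0.85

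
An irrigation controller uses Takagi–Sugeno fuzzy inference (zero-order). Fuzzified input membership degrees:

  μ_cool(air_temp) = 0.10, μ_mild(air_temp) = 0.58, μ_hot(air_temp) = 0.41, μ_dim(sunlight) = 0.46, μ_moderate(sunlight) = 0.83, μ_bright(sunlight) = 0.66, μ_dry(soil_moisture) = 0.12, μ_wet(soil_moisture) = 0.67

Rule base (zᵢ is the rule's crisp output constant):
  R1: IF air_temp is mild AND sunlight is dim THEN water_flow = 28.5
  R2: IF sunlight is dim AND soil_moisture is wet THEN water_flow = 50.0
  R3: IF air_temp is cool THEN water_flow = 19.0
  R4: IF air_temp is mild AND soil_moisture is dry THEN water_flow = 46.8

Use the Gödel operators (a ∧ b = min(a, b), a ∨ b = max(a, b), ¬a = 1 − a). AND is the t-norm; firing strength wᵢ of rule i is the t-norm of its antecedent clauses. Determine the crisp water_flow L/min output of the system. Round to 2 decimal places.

38.27

R1 (z=28.5): mild=0.58, dim=0.46; AND[min(a, b)] → w = 0.46
R2 (z=50.0): dim=0.46, wet=0.67; AND[min(a, b)] → w = 0.46
R3 (z=19.0): cool=0.10 → w = 0.10
R4 (z=46.8): mild=0.58, dry=0.12; AND[min(a, b)] → w = 0.12
Weighted average = (0.46·28.5 + 0.46·50.0 + 0.10·19.0 + 0.12·46.8) / (0.46 + 0.46 + 0.10 + 0.12)
  = 43.6260 / 1.1400 = 38.27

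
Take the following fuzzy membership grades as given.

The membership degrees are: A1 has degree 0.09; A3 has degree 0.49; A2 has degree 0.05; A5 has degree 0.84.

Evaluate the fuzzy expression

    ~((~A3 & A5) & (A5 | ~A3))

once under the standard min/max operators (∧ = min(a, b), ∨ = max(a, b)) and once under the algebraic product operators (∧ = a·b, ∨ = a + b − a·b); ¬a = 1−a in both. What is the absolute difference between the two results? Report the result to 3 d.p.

0.115

Under standard min/max:
  ~A3 = 1 − 0.49 = 0.51
  ~A3 & A5 = min(a, b) on (0.51, 0.84) = 0.51
  ~A3 = 1 − 0.49 = 0.51
  A5 | ~A3 = max(a, b) on (0.84, 0.51) = 0.84
  (~A3 & A5) & (A5 | ~A3) = min(a, b) on (0.51, 0.84) = 0.51
  ~((~A3 & A5) & (A5 | ~A3)) = 1 − 0.51 = 0.49
  → value = 0.4900
Under algebraic product:
  ~A3 = 1 − 0.4900 = 0.5100
  ~A3 & A5 = a·b on (0.5100, 0.8400) = 0.4284
  ~A3 = 1 − 0.4900 = 0.5100
  A5 | ~A3 = a + b − a·b on (0.8400, 0.5100) = 0.9216
  (~A3 & A5) & (A5 | ~A3) = a·b on (0.4284, 0.9216) = 0.3948
  ~((~A3 & A5) & (A5 | ~A3)) = 1 − 0.3948 = 0.6052
  → value = 0.6052
|0.4900 − 0.6052| = 0.115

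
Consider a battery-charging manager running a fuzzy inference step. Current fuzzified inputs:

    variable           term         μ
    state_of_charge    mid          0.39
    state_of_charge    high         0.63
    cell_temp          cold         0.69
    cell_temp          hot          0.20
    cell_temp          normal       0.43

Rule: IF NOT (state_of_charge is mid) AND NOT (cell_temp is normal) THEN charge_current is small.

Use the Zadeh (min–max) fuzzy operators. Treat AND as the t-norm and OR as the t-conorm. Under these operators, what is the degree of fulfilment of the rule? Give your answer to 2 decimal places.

0.57

firing strength: ¬mid=1−0.39=0.61, ¬normal=1−0.43=0.57; AND[min(a, b)] → w = 0.57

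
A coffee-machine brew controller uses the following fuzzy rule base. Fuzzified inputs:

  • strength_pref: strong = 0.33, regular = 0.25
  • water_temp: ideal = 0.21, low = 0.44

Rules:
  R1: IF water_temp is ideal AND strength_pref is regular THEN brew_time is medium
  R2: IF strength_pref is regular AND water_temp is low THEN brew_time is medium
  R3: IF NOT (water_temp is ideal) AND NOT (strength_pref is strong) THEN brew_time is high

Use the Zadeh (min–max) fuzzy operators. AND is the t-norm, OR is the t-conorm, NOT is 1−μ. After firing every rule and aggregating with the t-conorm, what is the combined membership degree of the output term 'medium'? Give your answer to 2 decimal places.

R1: ideal=0.21, regular=0.25; AND[min(a, b)] → w = 0.21
R2: regular=0.25, low=0.44; AND[min(a, b)] → w = 0.25
R3: ¬ideal=1−0.21=0.79, ¬strong=1−0.33=0.67; AND[min(a, b)] → w = 0.67
Rules with consequent 'medium': {R1, R2} → strengths 0.21, 0.25
Aggregate via t-conorm [max(a, b)]: 0.25

0.25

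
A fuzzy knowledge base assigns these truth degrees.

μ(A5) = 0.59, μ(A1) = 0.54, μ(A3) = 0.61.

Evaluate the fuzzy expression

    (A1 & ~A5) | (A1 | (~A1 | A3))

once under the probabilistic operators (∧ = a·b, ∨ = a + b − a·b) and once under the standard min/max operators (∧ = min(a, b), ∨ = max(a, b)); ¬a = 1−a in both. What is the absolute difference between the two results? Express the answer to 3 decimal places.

0.315

Under probabilistic:
  ~A5 = 1 − 0.5900 = 0.4100
  A1 & ~A5 = a·b on (0.5400, 0.4100) = 0.2214
  ~A1 = 1 − 0.5400 = 0.4600
  ~A1 | A3 = a + b − a·b on (0.4600, 0.6100) = 0.7894
  A1 | (~A1 | A3) = a + b − a·b on (0.5400, 0.7894) = 0.9031
  (A1 & ~A5) | (A1 | (~A1 | A3)) = a + b − a·b on (0.2214, 0.9031) = 0.9246
  → value = 0.9246
Under standard min/max:
  ~A5 = 1 − 0.59 = 0.41
  A1 & ~A5 = min(a, b) on (0.54, 0.41) = 0.41
  ~A1 = 1 − 0.54 = 0.46
  ~A1 | A3 = max(a, b) on (0.46, 0.61) = 0.61
  A1 | (~A1 | A3) = max(a, b) on (0.54, 0.61) = 0.61
  (A1 & ~A5) | (A1 | (~A1 | A3)) = max(a, b) on (0.41, 0.61) = 0.61
  → value = 0.6100
|0.9246 − 0.6100| = 0.315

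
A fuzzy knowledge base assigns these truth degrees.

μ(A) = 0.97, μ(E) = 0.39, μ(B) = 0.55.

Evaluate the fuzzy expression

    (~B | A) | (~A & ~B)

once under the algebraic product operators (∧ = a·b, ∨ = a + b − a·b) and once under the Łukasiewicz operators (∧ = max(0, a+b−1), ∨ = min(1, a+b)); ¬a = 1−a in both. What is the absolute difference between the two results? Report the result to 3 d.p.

Under algebraic product:
  ~B = 1 − 0.5500 = 0.4500
  ~B | A = a + b − a·b on (0.4500, 0.9700) = 0.9835
  ~A = 1 − 0.9700 = 0.0300
  ~B = 1 − 0.5500 = 0.4500
  ~A & ~B = a·b on (0.0300, 0.4500) = 0.0135
  (~B | A) | (~A & ~B) = a + b − a·b on (0.9835, 0.0135) = 0.9837
  → value = 0.9837
Under Łukasiewicz:
  ~B = 1 − 0.55 = 0.45
  ~B | A = min(1, a+b) on (0.45, 0.97) = 1.00
  ~A = 1 − 0.97 = 0.03
  ~B = 1 − 0.55 = 0.45
  ~A & ~B = max(0, a+b−1) on (0.03, 0.45) = 0.00
  (~B | A) | (~A & ~B) = min(1, a+b) on (1.00, 0.00) = 1.00
  → value = 1.0000
|0.9837 − 1.0000| = 0.016

0.016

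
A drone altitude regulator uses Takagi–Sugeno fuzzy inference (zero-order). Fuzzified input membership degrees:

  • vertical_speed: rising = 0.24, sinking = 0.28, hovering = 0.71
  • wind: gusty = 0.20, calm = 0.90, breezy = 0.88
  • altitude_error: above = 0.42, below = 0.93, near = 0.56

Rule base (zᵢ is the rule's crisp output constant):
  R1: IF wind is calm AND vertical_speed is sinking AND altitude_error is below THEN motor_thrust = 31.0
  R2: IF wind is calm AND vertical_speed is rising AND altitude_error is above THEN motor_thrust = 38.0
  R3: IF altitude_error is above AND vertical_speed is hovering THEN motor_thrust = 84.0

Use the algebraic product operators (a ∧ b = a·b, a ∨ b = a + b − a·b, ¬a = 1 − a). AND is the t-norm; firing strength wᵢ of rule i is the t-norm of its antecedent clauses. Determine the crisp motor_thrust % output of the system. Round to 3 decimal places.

R1 (z=31.0): calm=0.90, sinking=0.28, below=0.93; AND[a·b] → w = 0.2344
R2 (z=38.0): calm=0.90, rising=0.24, above=0.42; AND[a·b] → w = 0.0907
R3 (z=84.0): above=0.42, hovering=0.71; AND[a·b] → w = 0.2982
Weighted average = (0.2344·31.0 + 0.0907·38.0 + 0.2982·84.0) / (0.2344 + 0.0907 + 0.2982)
  = 35.7613 / 0.6233 = 57.376

57.376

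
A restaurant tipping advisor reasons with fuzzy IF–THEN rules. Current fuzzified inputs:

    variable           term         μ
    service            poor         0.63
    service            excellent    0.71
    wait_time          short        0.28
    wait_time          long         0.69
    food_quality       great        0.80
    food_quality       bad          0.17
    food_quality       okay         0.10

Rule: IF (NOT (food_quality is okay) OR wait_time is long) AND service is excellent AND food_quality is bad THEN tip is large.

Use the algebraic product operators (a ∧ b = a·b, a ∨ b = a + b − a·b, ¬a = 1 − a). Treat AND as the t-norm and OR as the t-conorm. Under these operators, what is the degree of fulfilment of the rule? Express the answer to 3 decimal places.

0.117

firing strength: (¬okay=1−0.10=0.90 OR long=0.69) = 0.9690; AND[a·b] with excellent=0.71, bad=0.17 → w = 0.1170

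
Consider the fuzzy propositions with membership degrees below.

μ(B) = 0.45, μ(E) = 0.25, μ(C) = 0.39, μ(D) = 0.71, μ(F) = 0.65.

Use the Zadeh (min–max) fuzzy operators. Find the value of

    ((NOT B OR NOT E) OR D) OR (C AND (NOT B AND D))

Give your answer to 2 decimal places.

NOT B = 1 − 0.45 = 0.55
NOT E = 1 − 0.25 = 0.75
NOT B OR NOT E = max(a, b) on (0.55, 0.75) = 0.75
(NOT B OR NOT E) OR D = max(a, b) on (0.75, 0.71) = 0.75
NOT B = 1 − 0.45 = 0.55
NOT B AND D = min(a, b) on (0.55, 0.71) = 0.55
C AND (NOT B AND D) = min(a, b) on (0.39, 0.55) = 0.39
((NOT B OR NOT E) OR D) OR (C AND (NOT B AND D)) = max(a, b) on (0.75, 0.39) = 0.75

0.75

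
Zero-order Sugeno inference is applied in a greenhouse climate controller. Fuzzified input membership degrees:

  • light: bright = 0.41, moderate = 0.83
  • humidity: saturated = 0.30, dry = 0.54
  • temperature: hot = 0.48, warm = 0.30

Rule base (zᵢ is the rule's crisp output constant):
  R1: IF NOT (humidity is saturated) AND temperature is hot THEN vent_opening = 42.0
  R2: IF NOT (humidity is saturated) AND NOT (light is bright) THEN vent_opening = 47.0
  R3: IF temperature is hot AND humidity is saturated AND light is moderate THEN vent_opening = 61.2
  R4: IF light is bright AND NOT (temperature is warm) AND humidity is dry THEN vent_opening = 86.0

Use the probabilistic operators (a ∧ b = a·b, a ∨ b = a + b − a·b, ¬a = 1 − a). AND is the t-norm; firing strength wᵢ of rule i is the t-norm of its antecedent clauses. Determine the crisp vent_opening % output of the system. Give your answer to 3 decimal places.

R1 (z=42.0): ¬saturated=1−0.30=0.70, hot=0.48; AND[a·b] → w = 0.3360
R2 (z=47.0): ¬saturated=1−0.30=0.70, ¬bright=1−0.41=0.59; AND[a·b] → w = 0.4130
R3 (z=61.2): hot=0.48, saturated=0.30, moderate=0.83; AND[a·b] → w = 0.1195
R4 (z=86.0): bright=0.41, ¬warm=1−0.30=0.70, dry=0.54; AND[a·b] → w = 0.1550
Weighted average = (0.3360·42.0 + 0.4130·47.0 + 0.1195·61.2 + 0.1550·86.0) / (0.3360 + 0.4130 + 0.1195 + 0.1550)
  = 54.1659 / 1.0235 = 52.922

52.922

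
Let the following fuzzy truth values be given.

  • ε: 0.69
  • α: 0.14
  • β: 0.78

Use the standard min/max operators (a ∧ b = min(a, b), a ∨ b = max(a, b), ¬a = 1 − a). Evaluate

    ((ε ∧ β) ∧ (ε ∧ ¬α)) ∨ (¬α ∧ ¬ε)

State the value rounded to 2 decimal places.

0.69

ε ∧ β = min(a, b) on (0.69, 0.78) = 0.69
¬α = 1 − 0.14 = 0.86
ε ∧ ¬α = min(a, b) on (0.69, 0.86) = 0.69
(ε ∧ β) ∧ (ε ∧ ¬α) = min(a, b) on (0.69, 0.69) = 0.69
¬α = 1 − 0.14 = 0.86
¬ε = 1 − 0.69 = 0.31
¬α ∧ ¬ε = min(a, b) on (0.86, 0.31) = 0.31
((ε ∧ β) ∧ (ε ∧ ¬α)) ∨ (¬α ∧ ¬ε) = max(a, b) on (0.69, 0.31) = 0.69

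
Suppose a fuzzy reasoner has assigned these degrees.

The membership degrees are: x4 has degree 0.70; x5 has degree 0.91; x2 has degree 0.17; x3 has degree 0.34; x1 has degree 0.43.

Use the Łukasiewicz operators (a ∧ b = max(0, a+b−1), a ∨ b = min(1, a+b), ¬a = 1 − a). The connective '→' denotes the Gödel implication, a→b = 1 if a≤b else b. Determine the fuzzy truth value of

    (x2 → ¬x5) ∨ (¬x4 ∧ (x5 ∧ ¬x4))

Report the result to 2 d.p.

¬x5 = 1 − 0.91 = 0.09
x2 → ¬x5  [Gödel: 1 if a≤b else b] with a=0.17, b=0.09 → 0.09
¬x4 = 1 − 0.70 = 0.30
¬x4 = 1 − 0.70 = 0.30
x5 ∧ ¬x4 = max(0, a+b−1) on (0.91, 0.30) = 0.21
¬x4 ∧ (x5 ∧ ¬x4) = max(0, a+b−1) on (0.30, 0.21) = 0.00
(x2 → ¬x5) ∨ (¬x4 ∧ (x5 ∧ ¬x4)) = min(1, a+b) on (0.09, 0.00) = 0.09

0.09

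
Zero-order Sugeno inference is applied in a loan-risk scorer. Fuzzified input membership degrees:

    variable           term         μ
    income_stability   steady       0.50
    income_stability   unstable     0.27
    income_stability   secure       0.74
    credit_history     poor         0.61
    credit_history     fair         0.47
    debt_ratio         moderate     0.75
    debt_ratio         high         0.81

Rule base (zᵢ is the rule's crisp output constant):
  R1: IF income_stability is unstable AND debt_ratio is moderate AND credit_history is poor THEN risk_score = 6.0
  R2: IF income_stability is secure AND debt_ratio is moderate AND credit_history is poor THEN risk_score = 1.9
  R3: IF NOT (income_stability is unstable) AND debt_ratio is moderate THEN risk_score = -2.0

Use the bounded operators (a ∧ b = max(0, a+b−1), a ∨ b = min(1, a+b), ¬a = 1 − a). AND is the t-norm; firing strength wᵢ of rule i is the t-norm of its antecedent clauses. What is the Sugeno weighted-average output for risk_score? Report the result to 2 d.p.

-1.33

R1 (z=6.0): unstable=0.27, moderate=0.75, poor=0.61; AND[max(0, a+b−1)] → w = 0.00
R2 (z=1.9): secure=0.74, moderate=0.75, poor=0.61; AND[max(0, a+b−1)] → w = 0.10
R3 (z=-2.0): ¬unstable=1−0.27=0.73, moderate=0.75; AND[max(0, a+b−1)] → w = 0.48
Weighted average = (0.00·6.0 + 0.10·1.9 + 0.48·-2.0) / (0.00 + 0.10 + 0.48)
  = -0.7700 / 0.5800 = -1.33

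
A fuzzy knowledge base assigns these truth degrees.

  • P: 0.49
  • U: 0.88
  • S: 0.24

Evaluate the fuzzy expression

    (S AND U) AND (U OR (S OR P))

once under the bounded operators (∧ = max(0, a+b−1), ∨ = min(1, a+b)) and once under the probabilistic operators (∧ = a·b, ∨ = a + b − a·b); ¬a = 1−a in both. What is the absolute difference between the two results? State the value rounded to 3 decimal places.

0.081

Under bounded:
  S AND U = max(0, a+b−1) on (0.24, 0.88) = 0.12
  S OR P = min(1, a+b) on (0.24, 0.49) = 0.73
  U OR (S OR P) = min(1, a+b) on (0.88, 0.73) = 1.00
  (S AND U) AND (U OR (S OR P)) = max(0, a+b−1) on (0.12, 1.00) = 0.12
  → value = 0.1200
Under probabilistic:
  S AND U = a·b on (0.2400, 0.8800) = 0.2112
  S OR P = a + b − a·b on (0.2400, 0.4900) = 0.6124
  U OR (S OR P) = a + b − a·b on (0.8800, 0.6124) = 0.9535
  (S AND U) AND (U OR (S OR P)) = a·b on (0.2112, 0.9535) = 0.2014
  → value = 0.2014
|0.1200 − 0.2014| = 0.081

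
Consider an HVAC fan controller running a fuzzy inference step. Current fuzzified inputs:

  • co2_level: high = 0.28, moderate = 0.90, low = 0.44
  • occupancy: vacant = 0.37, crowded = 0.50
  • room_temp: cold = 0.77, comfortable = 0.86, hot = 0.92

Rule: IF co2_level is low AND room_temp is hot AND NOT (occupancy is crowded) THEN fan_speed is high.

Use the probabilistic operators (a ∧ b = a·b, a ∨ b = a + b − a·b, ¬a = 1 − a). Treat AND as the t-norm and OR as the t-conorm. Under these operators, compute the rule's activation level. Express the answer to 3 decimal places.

firing strength: low=0.44, hot=0.92, ¬crowded=1−0.50=0.50; AND[a·b] → w = 0.2024

0.202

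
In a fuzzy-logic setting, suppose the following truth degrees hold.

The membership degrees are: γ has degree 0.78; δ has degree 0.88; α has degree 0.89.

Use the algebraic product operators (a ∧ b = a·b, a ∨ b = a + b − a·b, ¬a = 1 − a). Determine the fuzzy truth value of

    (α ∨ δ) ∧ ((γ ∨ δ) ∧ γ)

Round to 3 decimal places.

α ∨ δ = a + b − a·b on (0.8900, 0.8800) = 0.9868
γ ∨ δ = a + b − a·b on (0.7800, 0.8800) = 0.9736
(γ ∨ δ) ∧ γ = a·b on (0.9736, 0.7800) = 0.7594
(α ∨ δ) ∧ ((γ ∨ δ) ∧ γ) = a·b on (0.9868, 0.7594) = 0.7494

0.749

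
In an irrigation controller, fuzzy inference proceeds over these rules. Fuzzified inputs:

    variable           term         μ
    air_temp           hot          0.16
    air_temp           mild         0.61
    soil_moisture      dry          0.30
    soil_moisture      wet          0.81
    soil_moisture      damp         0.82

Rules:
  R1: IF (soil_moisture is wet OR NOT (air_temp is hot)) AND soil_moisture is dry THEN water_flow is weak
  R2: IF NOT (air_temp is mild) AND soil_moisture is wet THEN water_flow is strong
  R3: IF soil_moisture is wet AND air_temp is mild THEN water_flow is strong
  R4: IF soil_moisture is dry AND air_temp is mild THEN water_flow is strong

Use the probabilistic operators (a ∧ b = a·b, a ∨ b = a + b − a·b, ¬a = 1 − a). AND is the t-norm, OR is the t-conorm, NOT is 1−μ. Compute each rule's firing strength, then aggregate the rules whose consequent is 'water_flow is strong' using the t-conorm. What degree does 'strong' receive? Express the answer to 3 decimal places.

R1: (wet=0.81 OR ¬hot=1−0.16=0.84) = 0.9696; AND[a·b] with dry=0.30 → w = 0.2909
R2: ¬mild=1−0.61=0.39, wet=0.81; AND[a·b] → w = 0.3159
R3: wet=0.81, mild=0.61; AND[a·b] → w = 0.4941
R4: dry=0.30, mild=0.61; AND[a·b] → w = 0.1830
Rules with consequent 'strong': {R2, R3, R4} → strengths 0.3159, 0.4941, 0.1830
Aggregate via t-conorm [a + b − a·b]: 0.7172

0.717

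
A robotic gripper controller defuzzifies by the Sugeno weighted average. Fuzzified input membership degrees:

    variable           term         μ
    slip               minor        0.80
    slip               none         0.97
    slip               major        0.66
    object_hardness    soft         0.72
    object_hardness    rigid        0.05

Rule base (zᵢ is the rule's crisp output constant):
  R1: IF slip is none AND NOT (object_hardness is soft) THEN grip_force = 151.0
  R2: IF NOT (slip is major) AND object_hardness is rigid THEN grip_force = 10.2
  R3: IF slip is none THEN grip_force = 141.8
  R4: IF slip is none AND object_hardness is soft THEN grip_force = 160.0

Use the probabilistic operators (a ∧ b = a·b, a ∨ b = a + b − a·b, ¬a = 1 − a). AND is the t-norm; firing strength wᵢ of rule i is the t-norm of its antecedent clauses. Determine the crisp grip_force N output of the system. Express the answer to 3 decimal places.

R1 (z=151.0): none=0.97, ¬soft=1−0.72=0.28; AND[a·b] → w = 0.2716
R2 (z=10.2): ¬major=1−0.66=0.34, rigid=0.05; AND[a·b] → w = 0.0170
R3 (z=141.8): none=0.97 → w = 0.9700
R4 (z=160.0): none=0.97, soft=0.72; AND[a·b] → w = 0.6984
Weighted average = (0.2716·151.0 + 0.0170·10.2 + 0.9700·141.8 + 0.6984·160.0) / (0.2716 + 0.0170 + 0.9700 + 0.6984)
  = 290.4750 / 1.9570 = 148.429

148.429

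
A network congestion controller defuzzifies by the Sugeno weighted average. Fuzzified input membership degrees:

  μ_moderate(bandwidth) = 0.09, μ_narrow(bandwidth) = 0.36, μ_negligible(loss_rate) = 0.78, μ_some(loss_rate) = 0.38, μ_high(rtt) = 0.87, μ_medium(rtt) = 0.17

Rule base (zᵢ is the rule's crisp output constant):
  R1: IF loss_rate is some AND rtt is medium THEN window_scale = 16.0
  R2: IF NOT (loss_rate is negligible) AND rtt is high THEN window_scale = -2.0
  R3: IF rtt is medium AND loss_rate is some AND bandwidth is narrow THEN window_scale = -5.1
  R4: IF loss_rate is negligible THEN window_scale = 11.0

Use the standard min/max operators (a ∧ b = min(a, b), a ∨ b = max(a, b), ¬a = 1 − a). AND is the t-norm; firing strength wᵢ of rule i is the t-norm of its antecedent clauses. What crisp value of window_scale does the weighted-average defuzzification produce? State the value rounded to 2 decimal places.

7.46

R1 (z=16.0): some=0.38, medium=0.17; AND[min(a, b)] → w = 0.17
R2 (z=-2.0): ¬negligible=1−0.78=0.22, high=0.87; AND[min(a, b)] → w = 0.22
R3 (z=-5.1): medium=0.17, some=0.38, narrow=0.36; AND[min(a, b)] → w = 0.17
R4 (z=11.0): negligible=0.78 → w = 0.78
Weighted average = (0.17·16.0 + 0.22·-2.0 + 0.17·-5.1 + 0.78·11.0) / (0.17 + 0.22 + 0.17 + 0.78)
  = 9.9930 / 1.3400 = 7.46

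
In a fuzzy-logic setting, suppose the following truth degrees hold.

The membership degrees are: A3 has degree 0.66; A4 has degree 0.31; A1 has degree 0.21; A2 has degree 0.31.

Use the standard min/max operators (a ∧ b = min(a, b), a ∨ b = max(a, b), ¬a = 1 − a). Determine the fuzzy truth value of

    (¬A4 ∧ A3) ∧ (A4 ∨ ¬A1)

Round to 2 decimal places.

0.66

¬A4 = 1 − 0.31 = 0.69
¬A4 ∧ A3 = min(a, b) on (0.69, 0.66) = 0.66
¬A1 = 1 − 0.21 = 0.79
A4 ∨ ¬A1 = max(a, b) on (0.31, 0.79) = 0.79
(¬A4 ∧ A3) ∧ (A4 ∨ ¬A1) = min(a, b) on (0.66, 0.79) = 0.66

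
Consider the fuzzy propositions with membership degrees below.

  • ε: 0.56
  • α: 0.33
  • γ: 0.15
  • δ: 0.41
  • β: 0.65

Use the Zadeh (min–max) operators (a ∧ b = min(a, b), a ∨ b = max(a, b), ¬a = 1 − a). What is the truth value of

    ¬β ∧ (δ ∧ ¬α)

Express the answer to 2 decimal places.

¬β = 1 − 0.65 = 0.35
¬α = 1 − 0.33 = 0.67
δ ∧ ¬α = min(a, b) on (0.41, 0.67) = 0.41
¬β ∧ (δ ∧ ¬α) = min(a, b) on (0.35, 0.41) = 0.35

0.35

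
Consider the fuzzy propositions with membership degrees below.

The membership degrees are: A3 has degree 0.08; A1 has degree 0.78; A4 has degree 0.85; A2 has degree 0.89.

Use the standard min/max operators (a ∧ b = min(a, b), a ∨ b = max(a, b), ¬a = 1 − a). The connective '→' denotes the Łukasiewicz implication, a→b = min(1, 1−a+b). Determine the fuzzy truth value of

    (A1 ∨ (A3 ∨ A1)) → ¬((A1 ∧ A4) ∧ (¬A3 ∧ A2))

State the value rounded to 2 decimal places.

A3 ∨ A1 = max(a, b) on (0.08, 0.78) = 0.78
A1 ∨ (A3 ∨ A1) = max(a, b) on (0.78, 0.78) = 0.78
A1 ∧ A4 = min(a, b) on (0.78, 0.85) = 0.78
¬A3 = 1 − 0.08 = 0.92
¬A3 ∧ A2 = min(a, b) on (0.92, 0.89) = 0.89
(A1 ∧ A4) ∧ (¬A3 ∧ A2) = min(a, b) on (0.78, 0.89) = 0.78
¬((A1 ∧ A4) ∧ (¬A3 ∧ A2)) = 1 − 0.78 = 0.22
(A1 ∨ (A3 ∨ A1)) → ¬((A1 ∧ A4) ∧ (¬A3 ∧ A2))  [Łukasiewicz: min(1, 1−a+b)] with a=0.78, b=0.22 → 0.44

0.44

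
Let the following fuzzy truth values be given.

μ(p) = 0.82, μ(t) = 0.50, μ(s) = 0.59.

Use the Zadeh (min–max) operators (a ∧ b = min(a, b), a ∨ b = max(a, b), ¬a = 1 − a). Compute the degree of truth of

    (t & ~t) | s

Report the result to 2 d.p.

~t = 1 − 0.50 = 0.50
t & ~t = min(a, b) on (0.50, 0.50) = 0.50
(t & ~t) | s = max(a, b) on (0.50, 0.59) = 0.59

0.59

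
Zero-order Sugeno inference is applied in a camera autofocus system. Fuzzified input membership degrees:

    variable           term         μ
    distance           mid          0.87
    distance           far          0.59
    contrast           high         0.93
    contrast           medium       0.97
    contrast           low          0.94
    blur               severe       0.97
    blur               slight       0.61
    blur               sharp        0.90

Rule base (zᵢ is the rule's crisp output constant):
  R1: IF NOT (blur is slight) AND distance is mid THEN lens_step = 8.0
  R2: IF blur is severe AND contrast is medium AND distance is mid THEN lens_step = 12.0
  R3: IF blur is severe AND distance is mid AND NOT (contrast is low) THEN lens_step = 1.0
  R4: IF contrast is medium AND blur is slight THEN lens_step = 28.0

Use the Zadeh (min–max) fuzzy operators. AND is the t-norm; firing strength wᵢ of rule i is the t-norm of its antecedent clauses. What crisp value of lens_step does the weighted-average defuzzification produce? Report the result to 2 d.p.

R1 (z=8.0): ¬slight=1−0.61=0.39, mid=0.87; AND[min(a, b)] → w = 0.39
R2 (z=12.0): severe=0.97, medium=0.97, mid=0.87; AND[min(a, b)] → w = 0.87
R3 (z=1.0): severe=0.97, mid=0.87, ¬low=1−0.94=0.06; AND[min(a, b)] → w = 0.06
R4 (z=28.0): medium=0.97, slight=0.61; AND[min(a, b)] → w = 0.61
Weighted average = (0.39·8.0 + 0.87·12.0 + 0.06·1.0 + 0.61·28.0) / (0.39 + 0.87 + 0.06 + 0.61)
  = 30.7000 / 1.9300 = 15.91

15.91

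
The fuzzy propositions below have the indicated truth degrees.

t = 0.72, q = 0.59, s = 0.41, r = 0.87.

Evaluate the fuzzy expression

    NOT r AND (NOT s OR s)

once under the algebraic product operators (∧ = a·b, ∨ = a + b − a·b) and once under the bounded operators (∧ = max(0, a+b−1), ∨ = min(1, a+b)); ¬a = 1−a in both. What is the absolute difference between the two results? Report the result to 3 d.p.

Under algebraic product:
  NOT r = 1 − 0.8700 = 0.1300
  NOT s = 1 − 0.4100 = 0.5900
  NOT s OR s = a + b − a·b on (0.5900, 0.4100) = 0.7581
  NOT r AND (NOT s OR s) = a·b on (0.1300, 0.7581) = 0.0986
  → value = 0.0986
Under bounded:
  NOT r = 1 − 0.87 = 0.13
  NOT s = 1 − 0.41 = 0.59
  NOT s OR s = min(1, a+b) on (0.59, 0.41) = 1.00
  NOT r AND (NOT s OR s) = max(0, a+b−1) on (0.13, 1.00) = 0.13
  → value = 0.1300
|0.0986 − 0.1300| = 0.031

0.031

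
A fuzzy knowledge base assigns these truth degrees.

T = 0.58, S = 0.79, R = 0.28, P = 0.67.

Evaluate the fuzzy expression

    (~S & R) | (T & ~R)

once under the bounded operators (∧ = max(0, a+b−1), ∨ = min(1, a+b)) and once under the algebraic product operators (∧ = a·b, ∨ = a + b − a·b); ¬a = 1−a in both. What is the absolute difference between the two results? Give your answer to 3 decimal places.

0.152

Under bounded:
  ~S = 1 − 0.79 = 0.21
  ~S & R = max(0, a+b−1) on (0.21, 0.28) = 0.00
  ~R = 1 − 0.28 = 0.72
  T & ~R = max(0, a+b−1) on (0.58, 0.72) = 0.30
  (~S & R) | (T & ~R) = min(1, a+b) on (0.00, 0.30) = 0.30
  → value = 0.3000
Under algebraic product:
  ~S = 1 − 0.7900 = 0.2100
  ~S & R = a·b on (0.2100, 0.2800) = 0.0588
  ~R = 1 − 0.2800 = 0.7200
  T & ~R = a·b on (0.5800, 0.7200) = 0.4176
  (~S & R) | (T & ~R) = a + b − a·b on (0.0588, 0.4176) = 0.4518
  → value = 0.4518
|0.3000 − 0.4518| = 0.152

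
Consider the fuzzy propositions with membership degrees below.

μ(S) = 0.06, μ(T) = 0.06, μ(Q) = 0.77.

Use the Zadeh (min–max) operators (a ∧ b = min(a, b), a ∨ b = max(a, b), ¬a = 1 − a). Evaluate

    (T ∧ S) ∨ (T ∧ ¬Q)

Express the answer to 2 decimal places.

T ∧ S = min(a, b) on (0.06, 0.06) = 0.06
¬Q = 1 − 0.77 = 0.23
T ∧ ¬Q = min(a, b) on (0.06, 0.23) = 0.06
(T ∧ S) ∨ (T ∧ ¬Q) = max(a, b) on (0.06, 0.06) = 0.06

0.06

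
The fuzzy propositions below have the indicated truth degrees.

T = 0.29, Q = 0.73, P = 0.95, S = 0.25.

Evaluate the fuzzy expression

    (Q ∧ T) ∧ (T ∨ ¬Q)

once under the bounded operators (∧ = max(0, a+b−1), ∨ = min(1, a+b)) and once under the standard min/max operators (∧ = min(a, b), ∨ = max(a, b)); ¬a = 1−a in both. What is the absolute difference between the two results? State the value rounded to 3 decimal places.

0.290

Under bounded:
  Q ∧ T = max(0, a+b−1) on (0.73, 0.29) = 0.02
  ¬Q = 1 − 0.73 = 0.27
  T ∨ ¬Q = min(1, a+b) on (0.29, 0.27) = 0.56
  (Q ∧ T) ∧ (T ∨ ¬Q) = max(0, a+b−1) on (0.02, 0.56) = 0.00
  → value = 0.0000
Under standard min/max:
  Q ∧ T = min(a, b) on (0.73, 0.29) = 0.29
  ¬Q = 1 − 0.73 = 0.27
  T ∨ ¬Q = max(a, b) on (0.29, 0.27) = 0.29
  (Q ∧ T) ∧ (T ∨ ¬Q) = min(a, b) on (0.29, 0.29) = 0.29
  → value = 0.2900
|0.0000 − 0.2900| = 0.290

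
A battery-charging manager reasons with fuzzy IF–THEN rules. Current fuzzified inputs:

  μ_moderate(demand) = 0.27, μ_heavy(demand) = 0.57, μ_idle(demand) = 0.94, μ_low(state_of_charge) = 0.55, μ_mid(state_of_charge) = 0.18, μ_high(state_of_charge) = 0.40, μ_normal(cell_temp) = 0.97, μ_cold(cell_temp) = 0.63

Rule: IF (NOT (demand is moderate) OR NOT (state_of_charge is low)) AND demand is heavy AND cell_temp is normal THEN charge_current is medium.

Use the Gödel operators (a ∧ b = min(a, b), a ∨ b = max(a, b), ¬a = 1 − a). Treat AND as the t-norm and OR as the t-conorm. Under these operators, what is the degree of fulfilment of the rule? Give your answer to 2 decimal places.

firing strength: (¬moderate=1−0.27=0.73 OR ¬low=1−0.55=0.45) = 0.73; AND[min(a, b)] with heavy=0.57, normal=0.97 → w = 0.57

0.57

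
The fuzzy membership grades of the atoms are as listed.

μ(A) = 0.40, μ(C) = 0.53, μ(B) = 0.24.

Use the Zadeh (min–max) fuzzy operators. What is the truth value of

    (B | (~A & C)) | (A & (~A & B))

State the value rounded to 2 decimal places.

0.53

~A = 1 − 0.40 = 0.60
~A & C = min(a, b) on (0.60, 0.53) = 0.53
B | (~A & C) = max(a, b) on (0.24, 0.53) = 0.53
~A = 1 − 0.40 = 0.60
~A & B = min(a, b) on (0.60, 0.24) = 0.24
A & (~A & B) = min(a, b) on (0.40, 0.24) = 0.24
(B | (~A & C)) | (A & (~A & B)) = max(a, b) on (0.53, 0.24) = 0.53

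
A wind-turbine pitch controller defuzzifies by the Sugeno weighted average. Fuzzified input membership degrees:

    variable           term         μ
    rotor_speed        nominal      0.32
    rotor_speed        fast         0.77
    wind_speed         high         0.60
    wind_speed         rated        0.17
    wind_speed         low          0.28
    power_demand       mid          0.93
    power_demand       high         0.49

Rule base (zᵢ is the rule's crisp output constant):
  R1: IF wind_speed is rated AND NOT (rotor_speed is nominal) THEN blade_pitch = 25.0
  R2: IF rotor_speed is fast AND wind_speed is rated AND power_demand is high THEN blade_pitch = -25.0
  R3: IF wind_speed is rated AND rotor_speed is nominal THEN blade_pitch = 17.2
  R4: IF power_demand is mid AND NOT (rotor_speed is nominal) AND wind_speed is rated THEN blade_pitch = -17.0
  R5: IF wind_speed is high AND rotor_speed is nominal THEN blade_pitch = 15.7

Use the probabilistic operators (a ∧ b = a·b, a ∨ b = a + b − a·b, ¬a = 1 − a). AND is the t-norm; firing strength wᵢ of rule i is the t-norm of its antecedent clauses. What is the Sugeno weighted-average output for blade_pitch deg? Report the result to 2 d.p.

6.39

R1 (z=25.0): rated=0.17, ¬nominal=1−0.32=0.68; AND[a·b] → w = 0.1156
R2 (z=-25.0): fast=0.77, rated=0.17, high=0.49; AND[a·b] → w = 0.0641
R3 (z=17.2): rated=0.17, nominal=0.32; AND[a·b] → w = 0.0544
R4 (z=-17.0): mid=0.93, ¬nominal=1−0.32=0.68, rated=0.17; AND[a·b] → w = 0.1075
R5 (z=15.7): high=0.60, nominal=0.32; AND[a·b] → w = 0.1920
Weighted average = (0.1156·25.0 + 0.0641·-25.0 + 0.0544·17.2 + 0.1075·-17.0 + 0.1920·15.7) / (0.1156 + 0.0641 + 0.0544 + 0.1075 + 0.1920)
  = 3.4089 / 0.5336 = 6.39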